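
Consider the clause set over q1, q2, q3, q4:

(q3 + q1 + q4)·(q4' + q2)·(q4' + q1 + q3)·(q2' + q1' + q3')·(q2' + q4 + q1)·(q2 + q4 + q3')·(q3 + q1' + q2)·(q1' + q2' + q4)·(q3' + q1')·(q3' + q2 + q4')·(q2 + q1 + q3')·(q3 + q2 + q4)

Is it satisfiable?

Yes

Try q4 = 1.
(q2) alone gives q2 = 1.
Try q1 = 1.
(q3') alone gives q3 = 0.
All clauses are satisfied.
A satisfying assignment: q1=1, q2=1, q3=0, q4=1.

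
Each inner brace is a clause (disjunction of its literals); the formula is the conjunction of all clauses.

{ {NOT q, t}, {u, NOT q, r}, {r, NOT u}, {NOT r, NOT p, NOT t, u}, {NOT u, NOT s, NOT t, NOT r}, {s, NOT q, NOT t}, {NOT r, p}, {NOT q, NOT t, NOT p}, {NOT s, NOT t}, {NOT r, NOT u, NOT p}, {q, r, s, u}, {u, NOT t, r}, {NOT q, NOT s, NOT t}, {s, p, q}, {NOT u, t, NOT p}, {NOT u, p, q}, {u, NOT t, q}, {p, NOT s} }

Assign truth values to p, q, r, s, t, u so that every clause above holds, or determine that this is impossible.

Try q = false.
Try r = true.
Unit clause (p) forces p = true.
Unit clause (NOT u) forces u = false.
Unit clause (NOT t) forces t = false.
All clauses hold; s can take either value.

p=true,  q=false,  r=true,  s=true,  t=false,  u=false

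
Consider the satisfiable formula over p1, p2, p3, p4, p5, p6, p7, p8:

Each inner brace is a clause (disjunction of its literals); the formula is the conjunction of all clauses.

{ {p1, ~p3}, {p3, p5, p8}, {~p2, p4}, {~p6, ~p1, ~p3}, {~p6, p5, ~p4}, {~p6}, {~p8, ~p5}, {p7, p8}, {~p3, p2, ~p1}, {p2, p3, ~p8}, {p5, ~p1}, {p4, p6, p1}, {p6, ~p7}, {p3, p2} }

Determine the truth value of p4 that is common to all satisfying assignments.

True

Suppose p4 = 0.
(~p2) alone gives p2 = 0.
(~p6) alone gives p6 = 0.
(p1) alone gives p1 = 1.
(~p3) alone gives p3 = 0.
Now (p3) is unsatisfied and unit — conflict.
So every satisfying assignment has p4 = True.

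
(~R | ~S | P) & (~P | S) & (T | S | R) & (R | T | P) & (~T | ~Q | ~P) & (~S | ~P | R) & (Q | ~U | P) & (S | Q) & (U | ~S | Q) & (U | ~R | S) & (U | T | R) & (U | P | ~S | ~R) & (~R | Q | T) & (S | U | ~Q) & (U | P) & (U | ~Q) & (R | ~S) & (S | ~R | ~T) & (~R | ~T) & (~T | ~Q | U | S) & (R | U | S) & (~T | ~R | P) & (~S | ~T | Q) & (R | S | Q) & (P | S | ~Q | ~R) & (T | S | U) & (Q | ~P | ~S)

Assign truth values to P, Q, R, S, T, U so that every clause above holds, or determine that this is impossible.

P: 0, Q: 1, R: 0, S: 0, T: 1, U: 1

Suppose P = 0.
(U) alone gives U = 1.
(Q) alone gives Q = 1.
Suppose R = 0.
(T) alone gives T = 1.
(~S) alone gives S = 0.
This assignment satisfies each clause.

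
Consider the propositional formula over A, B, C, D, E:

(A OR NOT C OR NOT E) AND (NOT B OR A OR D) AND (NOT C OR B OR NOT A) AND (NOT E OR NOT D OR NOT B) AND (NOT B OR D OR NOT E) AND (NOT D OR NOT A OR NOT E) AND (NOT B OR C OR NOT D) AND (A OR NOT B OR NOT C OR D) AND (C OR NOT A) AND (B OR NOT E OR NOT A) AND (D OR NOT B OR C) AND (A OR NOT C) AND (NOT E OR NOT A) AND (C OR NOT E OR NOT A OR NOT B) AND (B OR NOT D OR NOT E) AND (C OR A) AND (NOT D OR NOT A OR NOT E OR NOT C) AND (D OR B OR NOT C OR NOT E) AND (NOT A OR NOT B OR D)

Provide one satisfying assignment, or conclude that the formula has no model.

Case C = true:
The clause (A) is unit, so A = true.
The clause (B) is unit, so B = true.
The clause (NOT E) is unit, so E = false.
The clause (D) is unit, so D = true.
All clauses are satisfied.

A ↦ true,  B ↦ true,  C ↦ true,  D ↦ true,  E ↦ false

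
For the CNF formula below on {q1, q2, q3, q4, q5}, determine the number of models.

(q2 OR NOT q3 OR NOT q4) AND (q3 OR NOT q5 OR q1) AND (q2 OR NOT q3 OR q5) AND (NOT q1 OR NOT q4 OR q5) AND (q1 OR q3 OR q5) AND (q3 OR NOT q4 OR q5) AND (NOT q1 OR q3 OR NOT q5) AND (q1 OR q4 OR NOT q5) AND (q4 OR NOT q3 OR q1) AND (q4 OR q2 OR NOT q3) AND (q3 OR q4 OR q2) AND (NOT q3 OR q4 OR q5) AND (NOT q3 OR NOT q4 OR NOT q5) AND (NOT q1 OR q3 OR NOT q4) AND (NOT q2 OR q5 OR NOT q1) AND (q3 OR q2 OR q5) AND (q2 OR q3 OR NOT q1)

2

There are 2^5 = 32 truth assignments over (q1, q2, q3, q4, q5).
Split on q4. With q4 = true, the clauses containing q4 are satisfied and NOT q4 drops from the rest; 1 of the 2^4 = 16 assignments to the other variables satisfy what remains.
With q4 = false, by the same count on the reduced clause set, 1 assignment works.
(One model: q1=F, q2=T, q3=T, q4=T, q5=F.)
Total: 1 + 1 = 2.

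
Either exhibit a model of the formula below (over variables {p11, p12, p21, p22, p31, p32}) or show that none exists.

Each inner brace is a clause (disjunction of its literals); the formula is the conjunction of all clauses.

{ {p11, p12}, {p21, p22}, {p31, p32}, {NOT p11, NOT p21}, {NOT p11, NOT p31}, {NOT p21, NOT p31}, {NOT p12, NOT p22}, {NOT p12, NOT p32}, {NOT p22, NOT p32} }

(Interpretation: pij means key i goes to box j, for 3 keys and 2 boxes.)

Case p11 = true:
The clause (NOT p21) is unit, so p21 = false.
The clause (p22) is unit, so p22 = true.
The clause (NOT p31) is unit, so p31 = false.
The clause (p32) is unit, so p32 = true.
But (NOT p32) is also a unit clause — contradiction.
Backtrack on p11: now try p11 = false.
The clause (p12) is unit, so p12 = true.
The clause (NOT p22) is unit, so p22 = false.
The clause (p21) is unit, so p21 = true.
The clause (NOT p31) is unit, so p31 = false.
The clause (p32) is unit, so p32 = true.
But (NOT p32) is also a unit clause — contradiction.
Either choice for p11 ends in contradiction.

UNSATISFIABLE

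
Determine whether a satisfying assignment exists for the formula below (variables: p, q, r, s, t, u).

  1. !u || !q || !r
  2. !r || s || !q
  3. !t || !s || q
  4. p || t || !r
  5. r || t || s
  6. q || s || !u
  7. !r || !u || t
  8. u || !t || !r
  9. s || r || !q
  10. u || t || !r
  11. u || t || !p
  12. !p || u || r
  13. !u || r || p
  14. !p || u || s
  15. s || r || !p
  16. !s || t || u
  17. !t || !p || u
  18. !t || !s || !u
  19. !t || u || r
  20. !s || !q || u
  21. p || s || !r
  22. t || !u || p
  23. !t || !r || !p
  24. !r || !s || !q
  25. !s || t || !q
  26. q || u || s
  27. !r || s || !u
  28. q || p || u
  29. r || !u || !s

No, unsatisfiable

Case u = false:
Case t = false:
From the singleton clause (!r), r = false.
From the singleton clause (s), s = true.
Now (!s) is unsatisfied and unit — conflict.
Undo t and try t = true.
From the singleton clause (!r), r = false.
Now (r) is unsatisfied and unit — conflict.
Neither t = true nor t = false works.
Undo u and try u = true.
Case q = false:
From the singleton clause (s), s = true.
From the singleton clause (!t), t = false.
From the singleton clause (!r), r = false.
Now (r) is unsatisfied and unit — conflict.
Undo q and try q = true.
From the singleton clause (!r), r = false.
From the singleton clause (s), s = true.
Now (!s) is unsatisfied and unit — conflict.
Neither q = true nor q = false works.
Neither u = true nor u = false works.
No assignment satisfies every clause.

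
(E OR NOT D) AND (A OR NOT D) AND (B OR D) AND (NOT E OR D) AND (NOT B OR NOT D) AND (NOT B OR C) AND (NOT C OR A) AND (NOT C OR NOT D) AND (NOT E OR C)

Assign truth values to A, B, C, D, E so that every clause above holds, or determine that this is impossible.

Branch on E: set E = false.
From the singleton clause (NOT D), D = false.
From the singleton clause (B), B = true.
From the singleton clause (C), C = true.
From the singleton clause (A), A = true.
Every clause now holds.

A ↦ true,  B ↦ true,  C ↦ true,  D ↦ false,  E ↦ false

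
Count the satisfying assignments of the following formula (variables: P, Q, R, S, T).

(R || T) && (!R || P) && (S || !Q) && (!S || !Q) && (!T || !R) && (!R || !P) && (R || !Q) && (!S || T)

There are 2^5 = 32 truth assignments over (P, Q, R, S, T).
Split on T. With T = true, the clauses containing T are satisfied and !T drops from the rest; 4 of the 2^4 = 16 assignments to the other variables satisfy what remains.
With T = false, by the same count on the reduced clause set, 0 assignments work.
(One model: P=F, Q=F, R=F, S=F, T=T.)
Total: 4 + 0 = 4.

4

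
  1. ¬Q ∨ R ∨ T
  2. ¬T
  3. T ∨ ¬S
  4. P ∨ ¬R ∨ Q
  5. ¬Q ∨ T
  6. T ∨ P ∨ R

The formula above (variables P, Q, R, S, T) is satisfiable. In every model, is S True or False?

Suppose S = True.
The clause (¬T) is unit, so T = False.
That conflicts with the unit clause (T).
So every satisfying assignment has S = False.

False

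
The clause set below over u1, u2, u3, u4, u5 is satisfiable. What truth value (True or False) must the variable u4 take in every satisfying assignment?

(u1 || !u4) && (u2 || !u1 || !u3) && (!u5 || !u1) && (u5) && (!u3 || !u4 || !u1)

False

Suppose u4 = true.
Unit clause (u1) forces u1 = true.
Unit clause (!u5) forces u5 = false.
That conflicts with the unit clause (u5).
So every satisfying assignment has u4 = False.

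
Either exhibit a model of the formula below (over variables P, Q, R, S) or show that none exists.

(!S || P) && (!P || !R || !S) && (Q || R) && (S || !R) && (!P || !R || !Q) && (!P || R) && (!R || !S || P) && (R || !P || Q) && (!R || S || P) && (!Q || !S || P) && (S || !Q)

Try S = false.
The clause (!R) is unit, so R = false.
The clause (Q) is unit, so Q = true.
But (!Q) is also a unit clause — contradiction.
That branch fails; take S = true instead.
The clause (P) is unit, so P = true.
The clause (!R) is unit, so R = false.
But (R) is also a unit clause — contradiction.
Either choice for S ends in contradiction.

UNSATISFIABLE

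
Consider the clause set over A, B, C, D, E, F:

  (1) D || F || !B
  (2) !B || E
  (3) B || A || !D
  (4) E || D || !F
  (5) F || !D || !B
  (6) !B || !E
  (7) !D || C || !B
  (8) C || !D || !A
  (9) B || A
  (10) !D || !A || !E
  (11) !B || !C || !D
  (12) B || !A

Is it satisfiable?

Try B = false.
Unit clause (A) forces A = true.
Now (!A) is unsatisfied and unit — conflict.
That branch fails; take B = true instead.
Unit clause (E) forces E = true.
Now (!E) is unsatisfied and unit — conflict.
Neither B = true nor B = false works.
No assignment satisfies every clause.

Unsatisfiable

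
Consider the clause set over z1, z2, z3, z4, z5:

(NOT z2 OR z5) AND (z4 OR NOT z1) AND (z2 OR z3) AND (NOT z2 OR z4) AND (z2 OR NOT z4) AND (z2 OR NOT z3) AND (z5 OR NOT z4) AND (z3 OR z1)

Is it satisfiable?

Yes

Branch on z2: set z2 = true.
Unit clause (z5) forces z5 = true.
Unit clause (z4) forces z4 = true.
Branch on z3: set z3 = false.
Unit clause (z1) forces z1 = true.
This assignment satisfies each clause.
A satisfying assignment: z1=true,  z2=true,  z3=false,  z4=true,  z5=true.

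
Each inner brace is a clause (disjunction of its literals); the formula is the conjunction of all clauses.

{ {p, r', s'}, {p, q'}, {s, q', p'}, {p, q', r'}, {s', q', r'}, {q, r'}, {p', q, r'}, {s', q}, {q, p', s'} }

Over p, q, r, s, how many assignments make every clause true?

3

There are 2^4 = 16 truth assignments over (p, q, r, s).
Check each against the 9 clauses (columns in the order p, q, r, s):
  F F F F  ✓ satisfies all
  F F F T  ✗ fails (s' + q)
  F F T F  ✗ fails (q + r')
  F F T T  ✗ fails (p + r' + s')
  F T F F  ✗ fails (p + q')
  F T F T  ✗ fails (p + q')
  F T T F  ✗ fails (p + q')
  F T T T  ✗ fails (p + r' + s')
  T F F F  ✓ satisfies all
  T F F T  ✗ fails (s' + q)
  T F T F  ✗ fails (q + r')
  T F T T  ✗ fails (q + r')
  T T F F  ✗ fails (s + q' + p')
  T T F T  ✓ satisfies all
  T T T F  ✗ fails (s + q' + p')
  T T T T  ✗ fails (s' + q' + r')
3 of the 16 rows are models.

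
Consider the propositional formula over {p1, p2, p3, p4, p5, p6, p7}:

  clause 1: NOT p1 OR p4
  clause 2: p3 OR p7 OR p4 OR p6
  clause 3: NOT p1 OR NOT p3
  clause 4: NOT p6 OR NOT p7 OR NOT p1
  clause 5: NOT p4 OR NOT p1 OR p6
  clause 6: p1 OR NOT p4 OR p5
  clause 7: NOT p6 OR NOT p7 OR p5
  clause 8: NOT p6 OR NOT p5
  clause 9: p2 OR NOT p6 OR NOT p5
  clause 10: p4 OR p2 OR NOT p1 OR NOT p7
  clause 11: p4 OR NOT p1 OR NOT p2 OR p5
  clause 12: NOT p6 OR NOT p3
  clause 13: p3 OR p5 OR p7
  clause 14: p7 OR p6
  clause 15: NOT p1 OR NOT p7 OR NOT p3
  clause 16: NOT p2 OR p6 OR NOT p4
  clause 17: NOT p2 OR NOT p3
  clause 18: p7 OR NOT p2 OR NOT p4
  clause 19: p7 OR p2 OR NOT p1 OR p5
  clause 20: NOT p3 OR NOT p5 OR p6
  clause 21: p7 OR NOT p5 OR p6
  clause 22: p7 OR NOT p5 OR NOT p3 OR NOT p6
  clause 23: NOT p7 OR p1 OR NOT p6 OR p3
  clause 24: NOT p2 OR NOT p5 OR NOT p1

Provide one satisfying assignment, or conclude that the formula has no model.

Case p1 = false:
Case p4 = false:
Case p6 = false:
(p7) alone gives p7 = true.
Case p2 = false:
Case p3 = false:
Every clause is now satisfied; p5 is unconstrained.

p1=false,  p2=false,  p3=false,  p4=false,  p5=false,  p6=false,  p7=true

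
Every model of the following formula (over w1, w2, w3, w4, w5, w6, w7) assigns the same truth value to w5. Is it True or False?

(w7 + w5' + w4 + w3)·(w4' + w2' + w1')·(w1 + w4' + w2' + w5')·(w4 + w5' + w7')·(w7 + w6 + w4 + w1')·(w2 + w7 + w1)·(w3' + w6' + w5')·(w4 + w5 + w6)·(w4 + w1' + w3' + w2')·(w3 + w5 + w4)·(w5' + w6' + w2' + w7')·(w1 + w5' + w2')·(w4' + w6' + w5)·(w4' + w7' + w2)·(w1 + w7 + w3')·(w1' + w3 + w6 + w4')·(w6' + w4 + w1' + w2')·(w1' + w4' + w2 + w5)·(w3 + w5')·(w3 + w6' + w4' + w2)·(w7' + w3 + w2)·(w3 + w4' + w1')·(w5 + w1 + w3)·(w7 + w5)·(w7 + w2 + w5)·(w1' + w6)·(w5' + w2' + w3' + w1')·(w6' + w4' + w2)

False

Suppose w5 = 1.
Unit clause (w3) forces w3 = 1.
Unit clause (w6') forces w6 = 0.
Unit clause (w1') forces w1 = 0.
Unit clause (w2') forces w2 = 0.
Unit clause (w7) forces w7 = 1.
Unit clause (w4) forces w4 = 1.
But (w4') is also a unit clause — contradiction.
So every satisfying assignment has w5 = False.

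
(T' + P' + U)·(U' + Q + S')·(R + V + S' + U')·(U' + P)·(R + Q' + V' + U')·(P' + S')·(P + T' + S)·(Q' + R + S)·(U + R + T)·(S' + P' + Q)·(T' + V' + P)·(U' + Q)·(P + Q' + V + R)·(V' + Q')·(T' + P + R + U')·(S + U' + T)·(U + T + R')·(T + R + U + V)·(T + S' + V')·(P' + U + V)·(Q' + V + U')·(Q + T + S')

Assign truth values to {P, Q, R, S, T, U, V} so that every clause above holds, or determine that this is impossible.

P: 0; Q: 1; R: 1; S: 1; T: 1; U: 0; V: 0

Try U = 0.
Try T = 1.
The clause (P') is unit, so P = 0.
The clause (S) is unit, so S = 1.
The clause (V') is unit, so V = 0.
Try Q = 1.
The clause (R) is unit, so R = 1.
All clauses are satisfied.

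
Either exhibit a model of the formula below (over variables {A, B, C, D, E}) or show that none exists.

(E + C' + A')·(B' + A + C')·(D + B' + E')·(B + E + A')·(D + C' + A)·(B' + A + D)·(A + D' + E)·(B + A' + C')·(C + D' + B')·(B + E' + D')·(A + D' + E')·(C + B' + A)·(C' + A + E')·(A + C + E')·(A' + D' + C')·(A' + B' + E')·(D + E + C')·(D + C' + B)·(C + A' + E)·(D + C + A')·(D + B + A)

Try E = 1.
Try D = 1.
The clause (B) is unit, so B = 1.
The clause (C) is unit, so C = 1.
The clause (A) is unit, so A = 1.
Now (A') is unsatisfied and unit — conflict.
That branch fails; take D = 0 instead.
The clause (B') is unit, so B = 0.
The clause (C') is unit, so C = 0.
The clause (A) is unit, so A = 1.
Now (A') is unsatisfied and unit — conflict.
Either choice for D ends in contradiction.
That branch fails; take E = 0 instead.
Try C = 0.
The clause (A') is unit, so A = 0.
The clause (D') is unit, so D = 0.
The clause (B') is unit, so B = 0.
Now (B) is unsatisfied and unit — conflict.
That branch fails; take C = 1 instead.
The clause (A') is unit, so A = 0.
The clause (B') is unit, so B = 0.
The clause (D) is unit, so D = 1.
Now (D') is unsatisfied and unit — conflict.
Either choice for C ends in contradiction.
Either choice for E ends in contradiction.

UNSATISFIABLE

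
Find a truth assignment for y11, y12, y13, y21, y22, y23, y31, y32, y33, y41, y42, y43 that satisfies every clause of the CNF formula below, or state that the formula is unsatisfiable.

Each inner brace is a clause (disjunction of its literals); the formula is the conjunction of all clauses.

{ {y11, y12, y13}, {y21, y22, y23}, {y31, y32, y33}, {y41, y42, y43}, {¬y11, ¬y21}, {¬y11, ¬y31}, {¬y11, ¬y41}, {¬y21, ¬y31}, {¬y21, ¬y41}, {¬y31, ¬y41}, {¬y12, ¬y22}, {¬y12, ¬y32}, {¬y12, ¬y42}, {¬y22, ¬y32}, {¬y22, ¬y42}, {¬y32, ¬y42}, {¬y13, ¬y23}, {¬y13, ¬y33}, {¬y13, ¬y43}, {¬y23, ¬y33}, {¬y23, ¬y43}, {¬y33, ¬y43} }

Branch on y11: set y11 = False.
Branch on y12: set y12 = True.
Unit clause (¬y22) forces y22 = False.
Unit clause (¬y32) forces y32 = False.
Unit clause (¬y42) forces y42 = False.
Branch on y21: set y21 = True.
Unit clause (¬y31) forces y31 = False.
Unit clause (y33) forces y33 = True.
Unit clause (¬y41) forces y41 = False.
Unit clause (y43) forces y43 = True.
But (¬y43) is also a unit clause — contradiction.
So y21 must be the other value — set y21 = False.
Unit clause (y23) forces y23 = True.
Unit clause (¬y13) forces y13 = False.
Unit clause (¬y33) forces y33 = False.
Unit clause (y31) forces y31 = True.
Unit clause (¬y41) forces y41 = False.
Unit clause (y43) forces y43 = True.
But (¬y43) is also a unit clause — contradiction.
Neither y21 = True nor y21 = False works.
So y12 must be the other value — set y12 = False.
Unit clause (y13) forces y13 = True.
Unit clause (¬y23) forces y23 = False.
Unit clause (¬y33) forces y33 = False.
Unit clause (¬y43) forces y43 = False.
Branch on y21: set y21 = True.
Unit clause (¬y31) forces y31 = False.
Unit clause (y32) forces y32 = True.
Unit clause (¬y41) forces y41 = False.
Unit clause (y42) forces y42 = True.
But (¬y42) is also a unit clause — contradiction.
So y21 must be the other value — set y21 = False.
Unit clause (y22) forces y22 = True.
Unit clause (¬y32) forces y32 = False.
Unit clause (y31) forces y31 = True.
Unit clause (¬y41) forces y41 = False.
Unit clause (y42) forces y42 = True.
But (¬y42) is also a unit clause — contradiction.
Neither y21 = True nor y21 = False works.
Neither y12 = True nor y12 = False works.
So y11 must be the other value — set y11 = True.
Unit clause (¬y21) forces y21 = False.
Unit clause (¬y31) forces y31 = False.
Unit clause (¬y41) forces y41 = False.
Branch on y22: set y22 = True.
Unit clause (¬y12) forces y12 = False.
Unit clause (¬y32) forces y32 = False.
Unit clause (y33) forces y33 = True.
Unit clause (¬y42) forces y42 = False.
Unit clause (y43) forces y43 = True.
But (¬y43) is also a unit clause — contradiction.
So y22 must be the other value — set y22 = False.
Unit clause (y23) forces y23 = True.
Unit clause (¬y13) forces y13 = False.
Unit clause (¬y33) forces y33 = False.
Unit clause (y32) forces y32 = True.
Unit clause (¬y12) forces y12 = False.
Unit clause (¬y42) forces y42 = False.
Unit clause (y43) forces y43 = True.
But (¬y43) is also a unit clause — contradiction.
Neither y22 = True nor y22 = False works.
Neither y11 = True nor y11 = False works.

UNSATISFIABLE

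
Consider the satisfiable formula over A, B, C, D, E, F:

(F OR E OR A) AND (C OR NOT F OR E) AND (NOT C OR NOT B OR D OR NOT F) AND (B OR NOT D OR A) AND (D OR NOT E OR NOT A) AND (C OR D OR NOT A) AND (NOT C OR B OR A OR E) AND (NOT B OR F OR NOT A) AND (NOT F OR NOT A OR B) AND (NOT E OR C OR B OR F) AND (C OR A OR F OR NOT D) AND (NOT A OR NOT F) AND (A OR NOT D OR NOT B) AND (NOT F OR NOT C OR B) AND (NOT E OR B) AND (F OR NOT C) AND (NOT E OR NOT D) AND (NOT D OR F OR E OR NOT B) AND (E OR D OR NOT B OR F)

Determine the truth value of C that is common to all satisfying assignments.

Suppose C = true.
Unit clause (F) forces F = true.
Unit clause (NOT A) forces A = false.
Unit clause (B) forces B = true.
Unit clause (D) forces D = true.
Now (NOT D) is unsatisfied and unit — conflict.
So every satisfying assignment has C = False.

False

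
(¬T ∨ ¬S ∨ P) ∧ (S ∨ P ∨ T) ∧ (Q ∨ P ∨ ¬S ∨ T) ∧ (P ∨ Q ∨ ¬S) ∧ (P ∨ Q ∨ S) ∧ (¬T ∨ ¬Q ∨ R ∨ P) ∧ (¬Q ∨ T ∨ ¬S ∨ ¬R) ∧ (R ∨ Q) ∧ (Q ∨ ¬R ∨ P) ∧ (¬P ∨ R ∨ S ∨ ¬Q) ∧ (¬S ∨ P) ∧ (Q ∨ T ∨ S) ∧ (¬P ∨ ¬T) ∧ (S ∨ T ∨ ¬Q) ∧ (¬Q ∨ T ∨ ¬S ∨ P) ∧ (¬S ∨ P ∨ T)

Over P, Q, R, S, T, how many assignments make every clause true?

There are 2^5 = 32 truth assignments over (P, Q, R, S, T).
Split on R. With R = True, the clauses containing R are satisfied and ¬R drops from the rest; 2 of the 2^4 = 16 assignments to the other variables satisfy what remains.
With R = False, by the same count on the reduced clause set, 1 assignment works.
(One model: P=F, Q=T, R=T, S=F, T=T.)
Total: 2 + 1 = 3.

3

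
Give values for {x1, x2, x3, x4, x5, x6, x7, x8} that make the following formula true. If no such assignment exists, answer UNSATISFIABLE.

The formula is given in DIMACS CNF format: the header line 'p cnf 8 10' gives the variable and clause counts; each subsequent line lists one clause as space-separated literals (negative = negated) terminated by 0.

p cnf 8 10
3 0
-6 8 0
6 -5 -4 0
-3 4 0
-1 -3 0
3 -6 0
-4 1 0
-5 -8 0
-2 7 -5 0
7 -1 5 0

UNSATISFIABLE

From the singleton clause (x3), x3 = True.
From the singleton clause (x4), x4 = True.
From the singleton clause (¬x1), x1 = False.
Now (x1) is unsatisfied and unit — conflict.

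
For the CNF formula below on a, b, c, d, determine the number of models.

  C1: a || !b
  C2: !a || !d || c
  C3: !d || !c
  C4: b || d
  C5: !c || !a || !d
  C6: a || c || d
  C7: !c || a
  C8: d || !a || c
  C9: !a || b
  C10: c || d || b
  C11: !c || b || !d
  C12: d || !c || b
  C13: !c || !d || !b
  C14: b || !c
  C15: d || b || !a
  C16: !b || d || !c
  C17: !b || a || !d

1

There are 2^4 = 16 truth assignments over (a, b, c, d).
Split on b. With b = true, the clauses containing b are satisfied and !b drops from the rest; 0 of the 2^3 = 8 assignments to the other variables satisfy what remains.
With b = false, by the same count on the reduced clause set, 1 assignment works.
Total: 0 + 1 = 1.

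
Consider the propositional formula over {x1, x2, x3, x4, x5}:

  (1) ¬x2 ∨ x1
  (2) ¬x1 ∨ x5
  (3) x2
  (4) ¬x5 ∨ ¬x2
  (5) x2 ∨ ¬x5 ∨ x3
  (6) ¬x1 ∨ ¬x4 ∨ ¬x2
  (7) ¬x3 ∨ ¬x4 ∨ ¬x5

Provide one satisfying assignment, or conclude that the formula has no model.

UNSATISFIABLE

Unit clause (x2) forces x2 = True.
Unit clause (x1) forces x1 = True.
Unit clause (x5) forces x5 = True.
But (¬x5) is also a unit clause — contradiction.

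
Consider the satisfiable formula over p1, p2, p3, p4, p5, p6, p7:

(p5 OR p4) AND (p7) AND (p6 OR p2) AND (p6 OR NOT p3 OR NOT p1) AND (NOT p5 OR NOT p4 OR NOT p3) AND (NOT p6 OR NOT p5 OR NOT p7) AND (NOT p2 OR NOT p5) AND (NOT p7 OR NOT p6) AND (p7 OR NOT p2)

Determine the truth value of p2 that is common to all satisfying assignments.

True

Suppose p2 = false.
From the singleton clause (p7), p7 = true.
From the singleton clause (p6), p6 = true.
But (NOT p6) is also a unit clause — contradiction.
So every satisfying assignment has p2 = True.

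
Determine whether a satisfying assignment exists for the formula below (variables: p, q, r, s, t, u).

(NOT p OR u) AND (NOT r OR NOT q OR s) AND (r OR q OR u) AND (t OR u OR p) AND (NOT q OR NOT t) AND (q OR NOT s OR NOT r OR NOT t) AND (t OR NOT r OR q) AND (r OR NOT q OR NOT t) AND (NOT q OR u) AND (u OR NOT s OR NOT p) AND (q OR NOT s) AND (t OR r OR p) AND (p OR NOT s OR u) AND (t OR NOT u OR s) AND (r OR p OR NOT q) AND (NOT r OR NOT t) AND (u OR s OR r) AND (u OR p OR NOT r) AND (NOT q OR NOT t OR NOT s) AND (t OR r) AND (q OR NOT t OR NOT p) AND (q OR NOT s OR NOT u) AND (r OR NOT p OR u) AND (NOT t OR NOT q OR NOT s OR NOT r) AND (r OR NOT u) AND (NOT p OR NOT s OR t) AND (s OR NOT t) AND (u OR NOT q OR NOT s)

Case p = false:
Case t = false:
(u) alone gives u = true.
(r) alone gives r = true.
(q) alone gives q = true.
(s) alone gives s = true.
Every clause now holds.
A satisfying assignment: p ↦ false; q ↦ true; r ↦ true; s ↦ true; t ↦ false; u ↦ true.

Satisfiable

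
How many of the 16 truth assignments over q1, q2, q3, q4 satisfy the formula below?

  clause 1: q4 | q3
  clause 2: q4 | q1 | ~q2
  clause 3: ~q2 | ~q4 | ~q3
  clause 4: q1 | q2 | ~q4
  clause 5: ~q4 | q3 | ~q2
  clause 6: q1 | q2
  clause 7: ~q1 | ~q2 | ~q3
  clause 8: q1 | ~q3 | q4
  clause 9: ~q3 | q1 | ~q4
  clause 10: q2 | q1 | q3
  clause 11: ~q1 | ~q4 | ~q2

3

There are 2^4 = 16 truth assignments over (q1, q2, q3, q4).
Split on q3. With q3 = 1, the clauses containing q3 are satisfied and ~q3 drops from the rest; 2 of the 2^3 = 8 assignments to the other variables satisfy what remains.
With q3 = 0, by the same count on the reduced clause set, 1 assignment works.
(One model: q1=T, q2=F, q3=F, q4=T.)
Total: 2 + 1 = 3.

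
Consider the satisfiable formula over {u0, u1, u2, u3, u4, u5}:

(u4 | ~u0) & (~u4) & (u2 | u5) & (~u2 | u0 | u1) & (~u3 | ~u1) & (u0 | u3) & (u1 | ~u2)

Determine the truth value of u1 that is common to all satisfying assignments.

False

Suppose u1 = 1.
From the singleton clause (~u4), u4 = 0.
From the singleton clause (~u0), u0 = 0.
From the singleton clause (~u3), u3 = 0.
But (u3) is also a unit clause — contradiction.
So every satisfying assignment has u1 = False.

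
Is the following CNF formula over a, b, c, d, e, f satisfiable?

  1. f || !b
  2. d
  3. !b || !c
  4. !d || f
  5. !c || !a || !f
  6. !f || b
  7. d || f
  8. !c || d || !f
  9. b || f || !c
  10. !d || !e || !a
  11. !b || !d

The clause (d) is unit, so d = true.
The clause (f) is unit, so f = true.
The clause (b) is unit, so b = true.
But (!b) is also a unit clause — contradiction.
No assignment satisfies every clause.

Unsatisfiable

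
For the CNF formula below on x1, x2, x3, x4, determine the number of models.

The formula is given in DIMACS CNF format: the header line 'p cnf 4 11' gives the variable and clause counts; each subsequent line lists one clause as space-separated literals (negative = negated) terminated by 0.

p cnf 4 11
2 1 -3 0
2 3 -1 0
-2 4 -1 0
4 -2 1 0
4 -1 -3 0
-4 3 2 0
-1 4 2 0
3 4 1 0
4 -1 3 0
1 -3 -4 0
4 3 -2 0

4

There are 2^4 = 16 truth assignments over (x1, x2, x3, x4).
Check each against the 11 clauses (columns in the order x1, x2, x3, x4):
  F F F F  ✗ fails (x3 ∨ x4 ∨ x1)
  F F F T  ✗ fails (¬x4 ∨ x3 ∨ x2)
  F F T F  ✗ fails (x2 ∨ x1 ∨ ¬x3)
  F F T T  ✗ fails (x2 ∨ x1 ∨ ¬x3)
  F T F F  ✗ fails (x4 ∨ ¬x2 ∨ x1)
  F T F T  ✓ satisfies all
  F T T F  ✗ fails (x4 ∨ ¬x2 ∨ x1)
  F T T T  ✗ fails (x1 ∨ ¬x3 ∨ ¬x4)
  T F F F  ✗ fails (x2 ∨ x3 ∨ ¬x1)
  T F F T  ✗ fails (x2 ∨ x3 ∨ ¬x1)
  T F T F  ✗ fails (x4 ∨ ¬x1 ∨ ¬x3)
  T F T T  ✓ satisfies all
  T T F F  ✗ fails (¬x2 ∨ x4 ∨ ¬x1)
  T T F T  ✓ satisfies all
  T T T F  ✗ fails (¬x2 ∨ x4 ∨ ¬x1)
  T T T T  ✓ satisfies all
4 of the 16 rows are models.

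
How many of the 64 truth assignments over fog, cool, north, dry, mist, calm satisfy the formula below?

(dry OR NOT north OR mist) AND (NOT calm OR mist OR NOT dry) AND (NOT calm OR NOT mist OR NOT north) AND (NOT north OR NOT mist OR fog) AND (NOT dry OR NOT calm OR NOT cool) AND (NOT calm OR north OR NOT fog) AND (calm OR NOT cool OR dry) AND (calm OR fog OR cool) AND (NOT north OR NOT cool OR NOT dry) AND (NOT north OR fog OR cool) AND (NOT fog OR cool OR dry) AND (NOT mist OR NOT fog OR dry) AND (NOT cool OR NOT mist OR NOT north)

13

There are 2^6 = 64 truth assignments over (fog, cool, north, dry, mist, calm).
Split on cool. With cool = true, the clauses containing cool are satisfied and NOT cool drops from the rest; 6 of the 2^5 = 32 assignments to the other variables satisfy what remains.
With cool = false, by the same count on the reduced clause set, 7 assignments work.
(One model: fog=F, cool=F, north=F, dry=F, mist=F, calm=T.)
Total: 6 + 7 = 13.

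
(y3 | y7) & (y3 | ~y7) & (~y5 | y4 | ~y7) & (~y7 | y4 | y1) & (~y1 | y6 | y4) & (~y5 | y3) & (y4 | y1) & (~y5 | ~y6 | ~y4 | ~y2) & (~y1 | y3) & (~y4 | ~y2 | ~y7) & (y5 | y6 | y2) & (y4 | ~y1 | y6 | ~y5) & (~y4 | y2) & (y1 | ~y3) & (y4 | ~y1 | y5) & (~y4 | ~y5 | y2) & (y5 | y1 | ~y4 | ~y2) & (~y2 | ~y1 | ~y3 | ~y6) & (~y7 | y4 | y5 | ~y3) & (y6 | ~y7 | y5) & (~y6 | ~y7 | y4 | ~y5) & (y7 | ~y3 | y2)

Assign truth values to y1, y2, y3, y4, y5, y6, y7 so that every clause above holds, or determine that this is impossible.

y1: 1; y2: 1; y3: 1; y4: 1; y5: 1; y6: 0; y7: 0

Suppose y3 = 1.
From the singleton clause (y1), y1 = 1.
Suppose y6 = 0.
From the singleton clause (y4), y4 = 1.
From the singleton clause (y2), y2 = 1.
From the singleton clause (~y7), y7 = 0.
No clause remains; y5 is free.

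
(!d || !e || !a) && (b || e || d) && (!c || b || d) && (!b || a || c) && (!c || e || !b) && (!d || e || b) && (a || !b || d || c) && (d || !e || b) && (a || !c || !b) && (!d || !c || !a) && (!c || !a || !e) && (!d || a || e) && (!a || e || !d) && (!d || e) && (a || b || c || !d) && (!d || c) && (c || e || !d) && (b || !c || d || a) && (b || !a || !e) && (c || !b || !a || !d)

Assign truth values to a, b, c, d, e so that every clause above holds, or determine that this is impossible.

Suppose d = false.
Suppose b = true.
Suppose a = true.
Suppose c = false.
All clauses hold; e can take either value.

a=true,  b=true,  c=false,  d=false,  e=true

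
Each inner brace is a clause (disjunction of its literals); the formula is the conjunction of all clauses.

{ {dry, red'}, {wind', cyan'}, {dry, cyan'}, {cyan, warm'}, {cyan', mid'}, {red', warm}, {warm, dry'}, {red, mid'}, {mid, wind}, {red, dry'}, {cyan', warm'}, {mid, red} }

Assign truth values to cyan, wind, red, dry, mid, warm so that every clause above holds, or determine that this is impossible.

Case dry = 1:
Unit clause (warm) forces warm = 1.
Unit clause (cyan) forces cyan = 1.
But (cyan') is also a unit clause — contradiction.
So dry must be the other value — set dry = 0.
Unit clause (red') forces red = 0.
Unit clause (cyan') forces cyan = 0.
Unit clause (warm') forces warm = 0.
Unit clause (mid') forces mid = 0.
But (mid) is also a unit clause — contradiction.
Both values of dry lead to a conflict.

UNSATISFIABLE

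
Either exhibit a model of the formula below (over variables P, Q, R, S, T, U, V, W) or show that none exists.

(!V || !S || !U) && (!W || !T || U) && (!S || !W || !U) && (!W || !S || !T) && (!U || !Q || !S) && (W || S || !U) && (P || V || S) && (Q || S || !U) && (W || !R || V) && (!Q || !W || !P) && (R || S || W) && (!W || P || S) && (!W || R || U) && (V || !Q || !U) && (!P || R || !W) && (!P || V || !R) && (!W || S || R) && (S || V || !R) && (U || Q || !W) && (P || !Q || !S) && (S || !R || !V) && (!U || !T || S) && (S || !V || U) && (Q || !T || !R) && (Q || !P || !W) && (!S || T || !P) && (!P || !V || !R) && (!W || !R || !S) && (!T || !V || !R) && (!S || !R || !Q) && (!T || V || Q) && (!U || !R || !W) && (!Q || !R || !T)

Branch on V: set V = true.
Branch on S: set S = true.
From the singleton clause (!U), U = false.
Branch on W: set W = false.
Branch on P: set P = true.
From the singleton clause (T), T = true.
From the singleton clause (!R), R = false.
Every clause is now satisfied; Q is unconstrained.

P: true; Q: true; R: false; S: true; T: true; U: false; V: true; W: false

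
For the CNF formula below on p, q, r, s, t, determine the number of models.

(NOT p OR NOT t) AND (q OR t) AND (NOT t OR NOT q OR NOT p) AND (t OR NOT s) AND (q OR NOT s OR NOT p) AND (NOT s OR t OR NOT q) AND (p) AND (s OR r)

There are 2^5 = 32 truth assignments over (p, q, r, s, t).
Split on p. With p = true, the clauses containing p are satisfied and NOT p drops from the rest; 1 of the 2^4 = 16 assignments to the other variables satisfy what remains.
With p = false, by the same count on the reduced clause set, 0 assignments work.
(One model: p=T, q=T, r=T, s=F, t=F.)
Total: 1 + 0 = 1.

1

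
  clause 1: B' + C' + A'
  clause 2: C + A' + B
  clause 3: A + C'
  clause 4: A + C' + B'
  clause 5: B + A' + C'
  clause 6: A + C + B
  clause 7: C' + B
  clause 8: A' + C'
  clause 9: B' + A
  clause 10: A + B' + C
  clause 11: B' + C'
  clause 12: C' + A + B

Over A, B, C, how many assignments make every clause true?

1

There are 2^3 = 8 truth assignments over (A, B, C).
Check each against the 12 clauses (columns in the order A, B, C):
  F F F  ✗ fails (A + C + B)
  F F T  ✗ fails (A + C')
  F T F  ✗ fails (B' + A)
  F T T  ✗ fails (A + C')
  T F F  ✗ fails (C + A' + B)
  T F T  ✗ fails (B + A' + C')
  T T F  ✓ satisfies all
  T T T  ✗ fails (B' + C' + A')
1 of the 8 rows is a model.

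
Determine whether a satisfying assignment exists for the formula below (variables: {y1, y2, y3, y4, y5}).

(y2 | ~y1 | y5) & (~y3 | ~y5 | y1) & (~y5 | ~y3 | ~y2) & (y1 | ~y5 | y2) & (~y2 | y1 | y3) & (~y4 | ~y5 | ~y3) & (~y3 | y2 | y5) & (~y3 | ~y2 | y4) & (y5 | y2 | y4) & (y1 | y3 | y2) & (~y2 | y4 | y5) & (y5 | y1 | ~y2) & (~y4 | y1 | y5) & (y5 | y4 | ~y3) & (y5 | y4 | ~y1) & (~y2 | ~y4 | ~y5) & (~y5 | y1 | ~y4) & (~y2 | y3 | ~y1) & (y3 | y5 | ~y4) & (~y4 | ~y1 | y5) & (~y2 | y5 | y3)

Branch on y2: set y2 = 0.
Branch on y1: set y1 = 1.
(y5) alone gives y5 = 1.
Branch on y4: set y4 = 0.
No clause remains; y3 is free.
A satisfying assignment: y1 ↦ 1; y2 ↦ 0; y3 ↦ 0; y4 ↦ 0; y5 ↦ 1.

Satisfiable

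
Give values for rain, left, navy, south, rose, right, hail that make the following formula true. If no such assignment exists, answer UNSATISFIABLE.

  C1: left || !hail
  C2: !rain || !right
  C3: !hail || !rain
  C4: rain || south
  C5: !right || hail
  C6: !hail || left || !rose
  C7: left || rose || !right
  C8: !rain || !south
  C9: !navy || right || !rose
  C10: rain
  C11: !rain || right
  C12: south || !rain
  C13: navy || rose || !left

Unit clause (rain) forces rain = true.
Unit clause (!right) forces right = false.
That conflicts with the unit clause (right).

UNSATISFIABLE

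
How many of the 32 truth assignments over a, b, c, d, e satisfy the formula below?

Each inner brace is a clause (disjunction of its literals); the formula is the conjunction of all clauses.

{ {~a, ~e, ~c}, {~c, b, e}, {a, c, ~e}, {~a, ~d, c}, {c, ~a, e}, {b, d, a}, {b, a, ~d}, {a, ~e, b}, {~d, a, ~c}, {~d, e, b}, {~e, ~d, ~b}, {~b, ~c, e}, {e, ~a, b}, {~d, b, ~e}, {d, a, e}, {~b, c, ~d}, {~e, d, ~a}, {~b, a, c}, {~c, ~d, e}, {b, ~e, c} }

There are 2^5 = 32 truth assignments over (a, b, c, d, e).
Split on a. With a = 1, the clauses containing a are satisfied and ~a drops from the rest; 0 of the 2^4 = 16 assignments to the other variables satisfy what remains.
With a = 0, by the same count on the reduced clause set, 1 assignment works.
(One model: a=F, b=T, c=T, d=F, e=T.)
Total: 0 + 1 = 1.

1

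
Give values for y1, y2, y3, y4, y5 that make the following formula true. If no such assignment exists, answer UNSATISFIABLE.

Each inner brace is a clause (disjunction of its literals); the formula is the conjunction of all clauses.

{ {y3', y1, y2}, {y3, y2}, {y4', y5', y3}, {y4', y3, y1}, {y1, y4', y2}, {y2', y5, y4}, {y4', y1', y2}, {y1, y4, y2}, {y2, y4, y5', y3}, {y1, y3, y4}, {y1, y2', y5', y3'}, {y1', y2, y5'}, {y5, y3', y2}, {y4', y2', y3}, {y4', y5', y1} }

Branch on y3: set y3 = 1.
Branch on y1: set y1 = 1.
Branch on y4: set y4 = 1.
(y2) alone gives y2 = 1.
All clauses hold; y5 can take either value.

y1 ↦ 1; y2 ↦ 1; y3 ↦ 1; y4 ↦ 1; y5 ↦ 0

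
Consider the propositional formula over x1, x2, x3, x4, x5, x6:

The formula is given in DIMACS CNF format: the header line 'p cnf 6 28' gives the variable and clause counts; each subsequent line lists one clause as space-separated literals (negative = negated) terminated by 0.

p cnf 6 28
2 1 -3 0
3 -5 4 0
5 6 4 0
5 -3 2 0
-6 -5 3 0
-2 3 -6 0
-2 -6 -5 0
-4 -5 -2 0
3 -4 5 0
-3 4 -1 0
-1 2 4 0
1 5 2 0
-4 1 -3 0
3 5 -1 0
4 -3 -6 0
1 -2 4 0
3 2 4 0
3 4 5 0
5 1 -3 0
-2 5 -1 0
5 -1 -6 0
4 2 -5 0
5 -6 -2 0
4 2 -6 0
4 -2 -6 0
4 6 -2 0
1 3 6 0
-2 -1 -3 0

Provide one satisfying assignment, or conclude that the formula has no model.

Try x2 = False.
Try x1 = True.
(x4) alone gives x4 = True.
Try x5 = True.
Try x6 = False.
Every clause is now satisfied; x3 is unconstrained.

x1 ↦ True, x2 ↦ False, x3 ↦ False, x4 ↦ True, x5 ↦ True, x6 ↦ False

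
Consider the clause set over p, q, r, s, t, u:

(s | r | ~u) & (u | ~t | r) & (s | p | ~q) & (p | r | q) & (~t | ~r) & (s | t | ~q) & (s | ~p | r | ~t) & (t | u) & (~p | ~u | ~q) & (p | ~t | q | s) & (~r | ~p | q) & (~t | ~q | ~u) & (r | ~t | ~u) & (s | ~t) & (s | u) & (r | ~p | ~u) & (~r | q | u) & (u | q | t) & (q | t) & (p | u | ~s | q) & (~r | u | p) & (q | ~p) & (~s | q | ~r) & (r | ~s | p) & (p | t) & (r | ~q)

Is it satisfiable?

Try t = 0.
From the singleton clause (u), u = 1.
From the singleton clause (q), q = 1.
From the singleton clause (s), s = 1.
From the singleton clause (~p), p = 0.
But (p) is also a unit clause — contradiction.
Undo t and try t = 1.
From the singleton clause (~r), r = 0.
From the singleton clause (u), u = 1.
But (~u) is also a unit clause — contradiction.
Neither t = 1 nor t = 0 works.
No assignment satisfies every clause.

Unsatisfiable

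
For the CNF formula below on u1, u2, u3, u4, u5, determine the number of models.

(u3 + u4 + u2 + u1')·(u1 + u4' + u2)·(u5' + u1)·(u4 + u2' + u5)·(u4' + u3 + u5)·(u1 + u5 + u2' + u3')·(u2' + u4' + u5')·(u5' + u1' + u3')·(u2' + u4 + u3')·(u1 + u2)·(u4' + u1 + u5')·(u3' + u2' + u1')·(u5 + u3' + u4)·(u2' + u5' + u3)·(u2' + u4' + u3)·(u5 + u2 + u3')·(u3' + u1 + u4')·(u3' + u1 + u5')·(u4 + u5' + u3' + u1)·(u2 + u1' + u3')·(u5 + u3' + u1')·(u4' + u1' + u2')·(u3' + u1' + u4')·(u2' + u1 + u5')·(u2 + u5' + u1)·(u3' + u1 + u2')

1

There are 2^5 = 32 truth assignments over (u1, u2, u3, u4, u5).
Split on u2. With u2 = 1, the clauses containing u2 are satisfied and u2' drops from the rest; 0 of the 2^4 = 16 assignments to the other variables satisfy what remains.
With u2 = 0, by the same count on the reduced clause set, 1 assignment works.
(One model: u1=T, u2=F, u3=F, u4=T, u5=T.)
Total: 0 + 1 = 1.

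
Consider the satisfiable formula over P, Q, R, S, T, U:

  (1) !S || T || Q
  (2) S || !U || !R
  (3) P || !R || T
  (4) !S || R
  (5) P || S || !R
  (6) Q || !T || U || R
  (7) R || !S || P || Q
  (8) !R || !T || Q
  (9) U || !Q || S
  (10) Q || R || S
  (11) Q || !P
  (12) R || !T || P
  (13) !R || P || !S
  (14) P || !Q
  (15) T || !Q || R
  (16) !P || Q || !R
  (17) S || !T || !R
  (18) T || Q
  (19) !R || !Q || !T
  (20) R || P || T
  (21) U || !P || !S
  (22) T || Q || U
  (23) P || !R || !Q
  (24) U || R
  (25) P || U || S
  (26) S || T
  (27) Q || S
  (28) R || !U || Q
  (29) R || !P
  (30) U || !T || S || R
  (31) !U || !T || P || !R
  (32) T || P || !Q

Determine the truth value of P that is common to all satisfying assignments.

True

Suppose P = false.
The clause (!Q) is unit, so Q = false.
The clause (T) is unit, so T = true.
The clause (!R) is unit, so R = false.
That conflicts with the unit clause (R).
So every satisfying assignment has P = True.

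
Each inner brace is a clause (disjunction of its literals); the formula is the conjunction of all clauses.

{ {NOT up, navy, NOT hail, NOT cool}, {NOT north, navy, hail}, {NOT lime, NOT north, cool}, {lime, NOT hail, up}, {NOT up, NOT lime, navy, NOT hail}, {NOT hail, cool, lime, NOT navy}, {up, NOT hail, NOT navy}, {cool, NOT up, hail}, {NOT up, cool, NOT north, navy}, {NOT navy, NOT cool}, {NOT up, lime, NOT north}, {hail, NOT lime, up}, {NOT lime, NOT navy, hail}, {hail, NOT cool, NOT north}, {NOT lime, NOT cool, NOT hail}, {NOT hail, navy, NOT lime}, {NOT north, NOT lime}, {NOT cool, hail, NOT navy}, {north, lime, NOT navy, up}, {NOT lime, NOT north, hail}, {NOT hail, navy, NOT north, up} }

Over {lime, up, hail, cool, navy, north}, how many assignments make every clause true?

There are 2^6 = 64 truth assignments over (lime, up, hail, cool, navy, north).
Split on navy. With navy = true, the clauses containing navy are satisfied and NOT navy drops from the rest; 2 of the 2^5 = 32 assignments to the other variables satisfy what remains.
With navy = false, by the same count on the reduced clause set, 5 assignments work.
(One model: lime=F, up=F, hail=F, cool=F, navy=F, north=F.)
Total: 2 + 5 = 7.

7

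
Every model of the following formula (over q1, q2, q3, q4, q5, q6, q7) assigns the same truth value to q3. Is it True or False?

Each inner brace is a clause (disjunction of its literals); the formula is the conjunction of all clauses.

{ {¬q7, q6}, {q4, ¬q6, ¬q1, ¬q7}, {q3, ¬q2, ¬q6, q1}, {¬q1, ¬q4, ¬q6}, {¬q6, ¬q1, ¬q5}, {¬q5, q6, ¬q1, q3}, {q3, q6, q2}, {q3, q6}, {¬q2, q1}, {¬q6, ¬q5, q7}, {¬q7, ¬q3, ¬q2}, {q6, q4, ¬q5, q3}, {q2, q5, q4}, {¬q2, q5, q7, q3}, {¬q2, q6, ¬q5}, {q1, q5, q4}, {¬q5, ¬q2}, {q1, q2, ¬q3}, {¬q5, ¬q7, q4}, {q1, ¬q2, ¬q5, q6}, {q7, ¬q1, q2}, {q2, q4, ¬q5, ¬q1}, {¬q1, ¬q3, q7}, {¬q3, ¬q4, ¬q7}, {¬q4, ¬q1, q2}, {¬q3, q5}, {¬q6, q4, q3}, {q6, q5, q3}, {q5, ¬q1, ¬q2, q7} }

False

Suppose q3 = True.
The clause (q5) is unit, so q5 = True.
The clause (¬q2) is unit, so q2 = False.
The clause (q1) is unit, so q1 = True.
The clause (¬q6) is unit, so q6 = False.
The clause (¬q7) is unit, so q7 = False.
That conflicts with the unit clause (q7).
So every satisfying assignment has q3 = False.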